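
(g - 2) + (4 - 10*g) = 2 - 9*g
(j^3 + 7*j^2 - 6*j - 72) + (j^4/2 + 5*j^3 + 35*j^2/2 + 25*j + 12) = j^4/2 + 6*j^3 + 49*j^2/2 + 19*j - 60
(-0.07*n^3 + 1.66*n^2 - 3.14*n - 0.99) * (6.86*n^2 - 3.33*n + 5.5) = -0.4802*n^5 + 11.6207*n^4 - 27.4532*n^3 + 12.7948*n^2 - 13.9733*n - 5.445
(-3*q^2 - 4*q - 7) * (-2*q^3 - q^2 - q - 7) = 6*q^5 + 11*q^4 + 21*q^3 + 32*q^2 + 35*q + 49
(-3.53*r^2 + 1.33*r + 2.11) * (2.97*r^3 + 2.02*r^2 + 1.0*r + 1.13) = -10.4841*r^5 - 3.1805*r^4 + 5.4233*r^3 + 1.6033*r^2 + 3.6129*r + 2.3843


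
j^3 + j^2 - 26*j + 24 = (j - 4)*(j - 1)*(j + 6)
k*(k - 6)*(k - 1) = k^3 - 7*k^2 + 6*k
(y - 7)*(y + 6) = y^2 - y - 42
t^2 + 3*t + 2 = (t + 1)*(t + 2)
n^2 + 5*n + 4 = (n + 1)*(n + 4)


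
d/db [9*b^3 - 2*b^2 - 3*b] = 27*b^2 - 4*b - 3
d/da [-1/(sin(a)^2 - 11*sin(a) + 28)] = (2*sin(a) - 11)*cos(a)/(sin(a)^2 - 11*sin(a) + 28)^2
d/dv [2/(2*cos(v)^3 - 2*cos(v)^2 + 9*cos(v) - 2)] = 2*(6*cos(v)^2 - 4*cos(v) + 9)*sin(v)/(-21*cos(v)/2 + cos(2*v) - cos(3*v)/2 + 3)^2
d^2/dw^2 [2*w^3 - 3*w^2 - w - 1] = 12*w - 6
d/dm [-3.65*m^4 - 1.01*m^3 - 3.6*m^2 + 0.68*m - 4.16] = -14.6*m^3 - 3.03*m^2 - 7.2*m + 0.68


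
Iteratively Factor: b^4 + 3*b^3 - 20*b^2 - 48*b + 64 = (b - 4)*(b^3 + 7*b^2 + 8*b - 16) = (b - 4)*(b - 1)*(b^2 + 8*b + 16) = (b - 4)*(b - 1)*(b + 4)*(b + 4)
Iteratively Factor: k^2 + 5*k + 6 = (k + 2)*(k + 3)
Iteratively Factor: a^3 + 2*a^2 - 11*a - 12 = (a - 3)*(a^2 + 5*a + 4) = (a - 3)*(a + 1)*(a + 4)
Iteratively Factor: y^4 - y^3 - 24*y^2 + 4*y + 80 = (y - 2)*(y^3 + y^2 - 22*y - 40) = (y - 2)*(y + 2)*(y^2 - y - 20) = (y - 2)*(y + 2)*(y + 4)*(y - 5)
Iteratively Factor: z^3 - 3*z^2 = (z)*(z^2 - 3*z) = z*(z - 3)*(z)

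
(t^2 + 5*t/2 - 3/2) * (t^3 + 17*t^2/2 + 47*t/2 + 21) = t^5 + 11*t^4 + 173*t^3/4 + 67*t^2 + 69*t/4 - 63/2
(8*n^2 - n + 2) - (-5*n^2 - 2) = 13*n^2 - n + 4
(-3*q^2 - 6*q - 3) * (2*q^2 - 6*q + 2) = -6*q^4 + 6*q^3 + 24*q^2 + 6*q - 6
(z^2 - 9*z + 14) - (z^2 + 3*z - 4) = 18 - 12*z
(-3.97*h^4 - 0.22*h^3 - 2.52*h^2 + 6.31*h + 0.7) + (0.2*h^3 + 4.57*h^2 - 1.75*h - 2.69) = -3.97*h^4 - 0.02*h^3 + 2.05*h^2 + 4.56*h - 1.99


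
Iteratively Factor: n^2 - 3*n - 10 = (n + 2)*(n - 5)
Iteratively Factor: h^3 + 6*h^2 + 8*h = (h + 4)*(h^2 + 2*h) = h*(h + 4)*(h + 2)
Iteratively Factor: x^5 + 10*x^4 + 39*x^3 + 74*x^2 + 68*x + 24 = (x + 3)*(x^4 + 7*x^3 + 18*x^2 + 20*x + 8) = (x + 2)*(x + 3)*(x^3 + 5*x^2 + 8*x + 4) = (x + 1)*(x + 2)*(x + 3)*(x^2 + 4*x + 4) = (x + 1)*(x + 2)^2*(x + 3)*(x + 2)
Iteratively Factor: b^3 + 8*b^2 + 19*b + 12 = (b + 4)*(b^2 + 4*b + 3) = (b + 1)*(b + 4)*(b + 3)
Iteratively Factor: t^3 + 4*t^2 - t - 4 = (t + 4)*(t^2 - 1) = (t - 1)*(t + 4)*(t + 1)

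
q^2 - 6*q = q*(q - 6)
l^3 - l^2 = l^2*(l - 1)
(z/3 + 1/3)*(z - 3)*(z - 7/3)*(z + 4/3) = z^4/3 - z^3 - 37*z^2/27 + 83*z/27 + 28/9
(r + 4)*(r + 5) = r^2 + 9*r + 20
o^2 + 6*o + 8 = (o + 2)*(o + 4)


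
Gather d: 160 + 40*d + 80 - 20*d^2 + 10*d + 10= -20*d^2 + 50*d + 250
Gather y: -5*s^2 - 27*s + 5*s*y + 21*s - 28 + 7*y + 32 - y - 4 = -5*s^2 - 6*s + y*(5*s + 6)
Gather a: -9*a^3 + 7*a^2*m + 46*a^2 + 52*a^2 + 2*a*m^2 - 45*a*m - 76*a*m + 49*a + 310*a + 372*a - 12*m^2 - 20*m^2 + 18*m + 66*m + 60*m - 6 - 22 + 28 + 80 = -9*a^3 + a^2*(7*m + 98) + a*(2*m^2 - 121*m + 731) - 32*m^2 + 144*m + 80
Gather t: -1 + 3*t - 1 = 3*t - 2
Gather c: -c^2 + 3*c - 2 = -c^2 + 3*c - 2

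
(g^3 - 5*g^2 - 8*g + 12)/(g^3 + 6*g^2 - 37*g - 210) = (g^2 + g - 2)/(g^2 + 12*g + 35)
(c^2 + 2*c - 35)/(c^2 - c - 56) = (c - 5)/(c - 8)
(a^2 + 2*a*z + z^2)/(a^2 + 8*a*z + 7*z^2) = (a + z)/(a + 7*z)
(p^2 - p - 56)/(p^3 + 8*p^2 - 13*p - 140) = (p - 8)/(p^2 + p - 20)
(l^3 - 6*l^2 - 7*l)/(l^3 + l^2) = (l - 7)/l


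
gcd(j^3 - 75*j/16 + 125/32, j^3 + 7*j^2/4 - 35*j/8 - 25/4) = j + 5/2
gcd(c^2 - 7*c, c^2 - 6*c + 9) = 1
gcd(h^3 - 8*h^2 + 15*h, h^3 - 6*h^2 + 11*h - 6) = h - 3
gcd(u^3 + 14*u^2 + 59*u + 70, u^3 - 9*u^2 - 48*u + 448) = u + 7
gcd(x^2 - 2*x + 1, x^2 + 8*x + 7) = 1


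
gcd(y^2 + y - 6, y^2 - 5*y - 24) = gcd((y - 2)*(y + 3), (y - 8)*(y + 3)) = y + 3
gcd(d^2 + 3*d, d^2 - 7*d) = d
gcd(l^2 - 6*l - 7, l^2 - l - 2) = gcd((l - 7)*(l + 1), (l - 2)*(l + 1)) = l + 1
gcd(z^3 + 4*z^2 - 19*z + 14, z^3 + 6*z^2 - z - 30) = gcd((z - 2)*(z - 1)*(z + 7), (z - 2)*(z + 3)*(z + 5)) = z - 2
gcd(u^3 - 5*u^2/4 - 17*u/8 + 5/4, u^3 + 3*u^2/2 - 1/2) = u - 1/2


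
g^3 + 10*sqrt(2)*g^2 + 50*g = g*(g + 5*sqrt(2))^2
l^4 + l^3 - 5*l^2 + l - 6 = (l - 2)*(l + 3)*(l - I)*(l + I)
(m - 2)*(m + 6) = m^2 + 4*m - 12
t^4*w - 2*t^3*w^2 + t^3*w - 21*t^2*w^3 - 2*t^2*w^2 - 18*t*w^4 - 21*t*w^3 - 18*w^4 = (t - 6*w)*(t + w)*(t + 3*w)*(t*w + w)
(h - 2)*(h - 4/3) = h^2 - 10*h/3 + 8/3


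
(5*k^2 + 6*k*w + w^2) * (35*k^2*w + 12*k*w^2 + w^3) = 175*k^4*w + 270*k^3*w^2 + 112*k^2*w^3 + 18*k*w^4 + w^5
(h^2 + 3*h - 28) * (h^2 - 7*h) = h^4 - 4*h^3 - 49*h^2 + 196*h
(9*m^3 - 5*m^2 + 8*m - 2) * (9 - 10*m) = -90*m^4 + 131*m^3 - 125*m^2 + 92*m - 18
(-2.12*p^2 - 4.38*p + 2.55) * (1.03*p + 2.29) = -2.1836*p^3 - 9.3662*p^2 - 7.4037*p + 5.8395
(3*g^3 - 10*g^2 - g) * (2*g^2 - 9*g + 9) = 6*g^5 - 47*g^4 + 115*g^3 - 81*g^2 - 9*g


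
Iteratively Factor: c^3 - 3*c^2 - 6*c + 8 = (c - 4)*(c^2 + c - 2) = (c - 4)*(c + 2)*(c - 1)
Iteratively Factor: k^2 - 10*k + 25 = (k - 5)*(k - 5)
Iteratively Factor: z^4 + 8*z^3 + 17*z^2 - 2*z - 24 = (z + 4)*(z^3 + 4*z^2 + z - 6) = (z + 2)*(z + 4)*(z^2 + 2*z - 3) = (z - 1)*(z + 2)*(z + 4)*(z + 3)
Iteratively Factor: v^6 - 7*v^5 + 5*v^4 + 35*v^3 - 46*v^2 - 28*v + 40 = (v - 1)*(v^5 - 6*v^4 - v^3 + 34*v^2 - 12*v - 40) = (v - 2)*(v - 1)*(v^4 - 4*v^3 - 9*v^2 + 16*v + 20) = (v - 2)*(v - 1)*(v + 1)*(v^3 - 5*v^2 - 4*v + 20) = (v - 2)*(v - 1)*(v + 1)*(v + 2)*(v^2 - 7*v + 10) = (v - 5)*(v - 2)*(v - 1)*(v + 1)*(v + 2)*(v - 2)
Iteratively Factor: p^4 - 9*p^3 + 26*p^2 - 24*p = (p - 3)*(p^3 - 6*p^2 + 8*p) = (p - 4)*(p - 3)*(p^2 - 2*p) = p*(p - 4)*(p - 3)*(p - 2)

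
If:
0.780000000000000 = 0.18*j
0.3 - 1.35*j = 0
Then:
No Solution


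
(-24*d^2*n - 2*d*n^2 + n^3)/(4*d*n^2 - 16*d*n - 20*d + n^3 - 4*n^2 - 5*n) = n*(-6*d + n)/(n^2 - 4*n - 5)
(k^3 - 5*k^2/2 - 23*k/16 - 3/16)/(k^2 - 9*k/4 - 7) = (-16*k^3 + 40*k^2 + 23*k + 3)/(4*(-4*k^2 + 9*k + 28))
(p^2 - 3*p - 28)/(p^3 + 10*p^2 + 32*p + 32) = (p - 7)/(p^2 + 6*p + 8)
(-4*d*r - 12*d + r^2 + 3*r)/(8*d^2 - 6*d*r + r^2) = (r + 3)/(-2*d + r)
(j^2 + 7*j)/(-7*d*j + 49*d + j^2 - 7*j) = j*(-j - 7)/(7*d*j - 49*d - j^2 + 7*j)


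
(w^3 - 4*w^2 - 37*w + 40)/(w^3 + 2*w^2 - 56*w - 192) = (w^2 + 4*w - 5)/(w^2 + 10*w + 24)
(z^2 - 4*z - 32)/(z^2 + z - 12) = (z - 8)/(z - 3)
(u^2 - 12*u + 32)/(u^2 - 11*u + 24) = (u - 4)/(u - 3)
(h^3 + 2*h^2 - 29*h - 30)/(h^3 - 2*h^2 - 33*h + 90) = (h + 1)/(h - 3)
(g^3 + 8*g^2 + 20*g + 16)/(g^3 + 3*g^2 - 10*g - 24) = (g + 2)/(g - 3)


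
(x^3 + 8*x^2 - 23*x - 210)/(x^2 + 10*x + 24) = (x^2 + 2*x - 35)/(x + 4)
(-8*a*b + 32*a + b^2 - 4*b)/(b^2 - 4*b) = (-8*a + b)/b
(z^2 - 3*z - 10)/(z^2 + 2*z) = (z - 5)/z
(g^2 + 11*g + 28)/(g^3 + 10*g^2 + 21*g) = (g + 4)/(g*(g + 3))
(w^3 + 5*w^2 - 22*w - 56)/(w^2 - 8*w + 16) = (w^2 + 9*w + 14)/(w - 4)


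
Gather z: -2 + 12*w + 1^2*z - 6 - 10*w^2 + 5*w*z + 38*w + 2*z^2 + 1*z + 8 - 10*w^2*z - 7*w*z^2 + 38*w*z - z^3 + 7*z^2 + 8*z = -10*w^2 + 50*w - z^3 + z^2*(9 - 7*w) + z*(-10*w^2 + 43*w + 10)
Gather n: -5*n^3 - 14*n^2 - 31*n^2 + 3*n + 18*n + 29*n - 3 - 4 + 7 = -5*n^3 - 45*n^2 + 50*n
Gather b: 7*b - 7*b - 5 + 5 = 0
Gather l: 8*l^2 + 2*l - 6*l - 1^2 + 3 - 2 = 8*l^2 - 4*l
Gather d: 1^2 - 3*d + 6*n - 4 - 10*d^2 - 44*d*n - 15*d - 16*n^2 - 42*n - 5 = -10*d^2 + d*(-44*n - 18) - 16*n^2 - 36*n - 8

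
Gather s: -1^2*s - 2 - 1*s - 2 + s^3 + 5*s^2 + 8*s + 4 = s^3 + 5*s^2 + 6*s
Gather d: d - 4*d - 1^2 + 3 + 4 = 6 - 3*d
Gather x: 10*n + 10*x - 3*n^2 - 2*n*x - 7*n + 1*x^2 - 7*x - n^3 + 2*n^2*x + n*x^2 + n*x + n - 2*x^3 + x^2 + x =-n^3 - 3*n^2 + 4*n - 2*x^3 + x^2*(n + 2) + x*(2*n^2 - n + 4)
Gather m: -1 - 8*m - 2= -8*m - 3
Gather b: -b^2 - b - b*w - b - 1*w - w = -b^2 + b*(-w - 2) - 2*w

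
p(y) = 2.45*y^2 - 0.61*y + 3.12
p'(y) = 4.9*y - 0.61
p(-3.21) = 30.32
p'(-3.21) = -16.34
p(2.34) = 15.11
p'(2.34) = 10.86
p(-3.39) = 33.34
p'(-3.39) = -17.22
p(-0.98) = 6.07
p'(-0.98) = -5.41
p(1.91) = 10.89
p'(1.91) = 8.75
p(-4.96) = 66.42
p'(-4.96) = -24.91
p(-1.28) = 7.91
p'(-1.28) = -6.88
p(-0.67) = 4.63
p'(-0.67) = -3.89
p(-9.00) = 207.06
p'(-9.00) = -44.71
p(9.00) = 196.08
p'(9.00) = 43.49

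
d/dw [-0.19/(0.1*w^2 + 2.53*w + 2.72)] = (0.038*w + 0.4807)/(0.1*w^2 + 2.53*w + 2.72)^2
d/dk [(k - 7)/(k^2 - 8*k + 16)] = (10 - k)/(k^3 - 12*k^2 + 48*k - 64)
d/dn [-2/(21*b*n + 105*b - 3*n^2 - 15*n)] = 2*(7*b - 2*n - 5)/(3*(7*b*n + 35*b - n^2 - 5*n)^2)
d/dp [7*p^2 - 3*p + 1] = 14*p - 3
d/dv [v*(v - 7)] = 2*v - 7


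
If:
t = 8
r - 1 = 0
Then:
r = 1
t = 8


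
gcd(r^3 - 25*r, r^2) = r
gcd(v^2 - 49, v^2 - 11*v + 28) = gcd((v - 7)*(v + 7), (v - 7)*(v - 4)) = v - 7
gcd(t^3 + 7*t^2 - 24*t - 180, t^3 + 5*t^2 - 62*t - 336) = t + 6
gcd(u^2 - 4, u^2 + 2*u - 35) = 1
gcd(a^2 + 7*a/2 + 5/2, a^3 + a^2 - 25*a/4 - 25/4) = a^2 + 7*a/2 + 5/2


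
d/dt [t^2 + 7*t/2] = 2*t + 7/2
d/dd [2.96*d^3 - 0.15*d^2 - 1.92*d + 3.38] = 8.88*d^2 - 0.3*d - 1.92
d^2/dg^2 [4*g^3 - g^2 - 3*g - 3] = 24*g - 2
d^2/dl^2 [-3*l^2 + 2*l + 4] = -6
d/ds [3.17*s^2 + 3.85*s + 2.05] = 6.34*s + 3.85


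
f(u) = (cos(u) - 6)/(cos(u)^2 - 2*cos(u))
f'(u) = (2*sin(u)*cos(u) - 2*sin(u))*(cos(u) - 6)/(cos(u)^2 - 2*cos(u))^2 - sin(u)/(cos(u)^2 - 2*cos(u)) = (sin(u) + 12*sin(u)/cos(u)^2 - 12*tan(u))/(cos(u) - 2)^2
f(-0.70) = 5.54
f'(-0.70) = -2.46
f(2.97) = -2.37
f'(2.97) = 0.49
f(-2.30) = -3.75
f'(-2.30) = -4.83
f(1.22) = 9.94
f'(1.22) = 23.17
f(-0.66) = 5.45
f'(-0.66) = -2.11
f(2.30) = -3.75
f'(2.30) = 4.83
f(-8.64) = -3.50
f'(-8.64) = -4.04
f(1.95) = -7.26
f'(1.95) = 20.01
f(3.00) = -2.36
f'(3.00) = 0.40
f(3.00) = -2.36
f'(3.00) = 0.40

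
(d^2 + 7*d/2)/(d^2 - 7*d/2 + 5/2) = d*(2*d + 7)/(2*d^2 - 7*d + 5)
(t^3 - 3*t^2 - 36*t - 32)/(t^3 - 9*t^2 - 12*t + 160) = (t + 1)/(t - 5)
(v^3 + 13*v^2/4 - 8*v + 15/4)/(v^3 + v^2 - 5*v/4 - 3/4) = (4*v^2 + 17*v - 15)/(4*v^2 + 8*v + 3)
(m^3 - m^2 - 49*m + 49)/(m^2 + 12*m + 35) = (m^2 - 8*m + 7)/(m + 5)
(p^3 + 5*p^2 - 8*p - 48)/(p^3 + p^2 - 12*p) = (p + 4)/p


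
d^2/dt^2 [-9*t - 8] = 0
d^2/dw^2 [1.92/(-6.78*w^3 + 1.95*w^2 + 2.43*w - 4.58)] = ((78.1056*w - 7.488)*(6.78*w^3 - 1.95*w^2 - 2.43*w + 4.58) - 1.92*(-40.68*w^2 + 7.8*w + 4.86)*(-20.34*w^2 + 3.9*w + 2.43))/(6.78*w^3 - 1.95*w^2 - 2.43*w + 4.58)^3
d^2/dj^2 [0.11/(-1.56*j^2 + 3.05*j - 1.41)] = (0.535392*j^2 - 1.04676*j - 0.11*(3.12*j - 3.05)*(6.24*j - 6.1) + 0.483912)/(1.56*j^2 - 3.05*j + 1.41)^3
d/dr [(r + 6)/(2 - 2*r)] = 7/(2*(r - 1)^2)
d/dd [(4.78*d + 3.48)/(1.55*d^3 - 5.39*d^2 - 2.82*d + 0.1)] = (-14.818*d^3 + 9.5822*d^2 + 37.5144*d + 10.2916)/(2.4025*d^6 - 16.709*d^5 + 20.3101*d^4 + 30.7096*d^3 + 6.8744*d^2 - 0.564*d + 0.01)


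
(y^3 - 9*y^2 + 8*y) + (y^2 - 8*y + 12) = y^3 - 8*y^2 + 12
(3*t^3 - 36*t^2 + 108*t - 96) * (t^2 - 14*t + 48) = 3*t^5 - 78*t^4 + 756*t^3 - 3336*t^2 + 6528*t - 4608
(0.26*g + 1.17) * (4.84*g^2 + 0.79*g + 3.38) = 1.2584*g^3 + 5.8682*g^2 + 1.8031*g + 3.9546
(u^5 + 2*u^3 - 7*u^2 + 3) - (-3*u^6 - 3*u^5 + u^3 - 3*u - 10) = 3*u^6 + 4*u^5 + u^3 - 7*u^2 + 3*u + 13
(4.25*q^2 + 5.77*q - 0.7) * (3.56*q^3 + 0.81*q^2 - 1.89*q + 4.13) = 15.13*q^5 + 23.9837*q^4 - 5.8508*q^3 + 6.0802*q^2 + 25.1531*q - 2.891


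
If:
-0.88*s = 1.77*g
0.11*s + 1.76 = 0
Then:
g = 7.95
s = -16.00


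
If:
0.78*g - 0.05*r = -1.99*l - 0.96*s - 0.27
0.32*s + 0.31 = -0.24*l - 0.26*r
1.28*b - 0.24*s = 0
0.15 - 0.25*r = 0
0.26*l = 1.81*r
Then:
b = -0.86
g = -5.32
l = 4.18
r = 0.60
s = -4.59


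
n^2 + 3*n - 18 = (n - 3)*(n + 6)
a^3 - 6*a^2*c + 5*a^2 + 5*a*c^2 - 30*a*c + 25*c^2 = (a + 5)*(a - 5*c)*(a - c)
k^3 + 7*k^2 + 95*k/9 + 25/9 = (k + 1/3)*(k + 5/3)*(k + 5)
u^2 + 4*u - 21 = (u - 3)*(u + 7)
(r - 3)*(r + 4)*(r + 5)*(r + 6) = r^4 + 12*r^3 + 29*r^2 - 102*r - 360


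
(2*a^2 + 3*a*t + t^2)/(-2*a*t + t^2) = (2*a^2 + 3*a*t + t^2)/(t*(-2*a + t))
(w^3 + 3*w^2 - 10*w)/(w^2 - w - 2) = w*(w + 5)/(w + 1)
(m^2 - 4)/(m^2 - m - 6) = (m - 2)/(m - 3)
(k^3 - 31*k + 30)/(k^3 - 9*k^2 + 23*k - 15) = (k + 6)/(k - 3)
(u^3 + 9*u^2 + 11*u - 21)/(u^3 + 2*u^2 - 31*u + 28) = (u + 3)/(u - 4)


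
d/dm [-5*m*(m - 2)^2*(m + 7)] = -20*m^3 - 45*m^2 + 240*m - 140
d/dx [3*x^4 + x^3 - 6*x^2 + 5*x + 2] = 12*x^3 + 3*x^2 - 12*x + 5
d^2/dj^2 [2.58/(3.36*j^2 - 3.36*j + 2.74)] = (-58.254336*j^2 + 58.254336*j + 2.58*(6.72*j - 3.36)*(13.44*j - 6.72) - 47.505024)/(3.36*j^2 - 3.36*j + 2.74)^3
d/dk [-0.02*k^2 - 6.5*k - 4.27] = -0.04*k - 6.5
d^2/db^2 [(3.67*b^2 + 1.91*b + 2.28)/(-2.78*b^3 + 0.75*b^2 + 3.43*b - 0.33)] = (-56.726456*b^6 - 88.567464*b^5 - 397.524432*b^4 + 103.504984*b^3 + 138.32613*b^2 - 25.478118*b - 59.899728)/(21.484952*b^9 - 17.3889*b^8 - 74.833986*b^7 + 50.138541*b^6 + 88.202841*b^5 - 44.794242*b^4 - 34.351831*b^3 + 11.402226*b^2 - 1.120581*b + 0.035937)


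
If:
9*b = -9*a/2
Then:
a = -2*b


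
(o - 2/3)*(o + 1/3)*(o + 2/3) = o^3 + o^2/3 - 4*o/9 - 4/27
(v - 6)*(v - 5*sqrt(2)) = v^2 - 5*sqrt(2)*v - 6*v + 30*sqrt(2)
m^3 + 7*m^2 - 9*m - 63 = (m - 3)*(m + 3)*(m + 7)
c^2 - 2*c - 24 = (c - 6)*(c + 4)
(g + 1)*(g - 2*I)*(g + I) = g^3 + g^2 - I*g^2 + 2*g - I*g + 2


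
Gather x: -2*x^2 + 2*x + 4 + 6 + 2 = -2*x^2 + 2*x + 12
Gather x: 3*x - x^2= -x^2 + 3*x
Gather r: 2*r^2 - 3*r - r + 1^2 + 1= 2*r^2 - 4*r + 2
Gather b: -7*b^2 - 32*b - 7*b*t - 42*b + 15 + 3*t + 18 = -7*b^2 + b*(-7*t - 74) + 3*t + 33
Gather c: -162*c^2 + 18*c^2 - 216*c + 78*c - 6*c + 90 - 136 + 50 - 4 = -144*c^2 - 144*c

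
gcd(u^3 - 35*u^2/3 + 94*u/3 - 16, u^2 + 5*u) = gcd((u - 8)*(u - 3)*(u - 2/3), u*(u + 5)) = 1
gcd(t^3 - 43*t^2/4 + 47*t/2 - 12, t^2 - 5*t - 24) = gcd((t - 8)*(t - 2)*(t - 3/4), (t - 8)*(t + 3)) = t - 8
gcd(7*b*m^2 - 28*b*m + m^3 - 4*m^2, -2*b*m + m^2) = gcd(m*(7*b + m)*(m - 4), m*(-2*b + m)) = m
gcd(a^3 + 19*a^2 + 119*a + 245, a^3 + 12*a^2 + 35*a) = a^2 + 12*a + 35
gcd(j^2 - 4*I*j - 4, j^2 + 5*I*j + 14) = j - 2*I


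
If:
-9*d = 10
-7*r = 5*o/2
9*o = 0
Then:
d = -10/9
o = 0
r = 0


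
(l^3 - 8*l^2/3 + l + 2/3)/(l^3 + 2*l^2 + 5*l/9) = 3*(l^2 - 3*l + 2)/(l*(3*l + 5))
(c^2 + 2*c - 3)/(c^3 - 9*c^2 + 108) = (c - 1)/(c^2 - 12*c + 36)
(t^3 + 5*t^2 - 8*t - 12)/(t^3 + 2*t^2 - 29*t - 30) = (t - 2)/(t - 5)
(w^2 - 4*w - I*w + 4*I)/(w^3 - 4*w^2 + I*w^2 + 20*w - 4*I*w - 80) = (w - I)/(w^2 + I*w + 20)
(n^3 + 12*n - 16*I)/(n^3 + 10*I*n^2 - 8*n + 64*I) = (n - 2*I)/(n + 8*I)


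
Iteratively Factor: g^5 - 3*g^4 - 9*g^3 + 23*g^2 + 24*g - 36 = (g - 3)*(g^4 - 9*g^2 - 4*g + 12) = (g - 3)*(g + 2)*(g^3 - 2*g^2 - 5*g + 6) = (g - 3)^2*(g + 2)*(g^2 + g - 2) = (g - 3)^2*(g - 1)*(g + 2)*(g + 2)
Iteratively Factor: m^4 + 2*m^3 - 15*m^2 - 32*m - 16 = (m - 4)*(m^3 + 6*m^2 + 9*m + 4) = (m - 4)*(m + 1)*(m^2 + 5*m + 4) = (m - 4)*(m + 1)^2*(m + 4)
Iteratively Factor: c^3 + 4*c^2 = (c)*(c^2 + 4*c) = c*(c + 4)*(c)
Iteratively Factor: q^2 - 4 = (q - 2)*(q + 2)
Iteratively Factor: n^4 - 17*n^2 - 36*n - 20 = (n + 2)*(n^3 - 2*n^2 - 13*n - 10) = (n + 2)^2*(n^2 - 4*n - 5) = (n - 5)*(n + 2)^2*(n + 1)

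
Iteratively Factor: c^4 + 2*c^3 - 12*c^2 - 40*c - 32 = (c + 2)*(c^3 - 12*c - 16) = (c + 2)^2*(c^2 - 2*c - 8) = (c + 2)^3*(c - 4)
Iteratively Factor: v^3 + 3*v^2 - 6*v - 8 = (v + 4)*(v^2 - v - 2) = (v + 1)*(v + 4)*(v - 2)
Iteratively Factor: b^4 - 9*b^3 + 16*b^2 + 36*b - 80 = (b - 4)*(b^3 - 5*b^2 - 4*b + 20) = (b - 4)*(b + 2)*(b^2 - 7*b + 10) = (b - 4)*(b - 2)*(b + 2)*(b - 5)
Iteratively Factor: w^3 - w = (w - 1)*(w^2 + w) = w*(w - 1)*(w + 1)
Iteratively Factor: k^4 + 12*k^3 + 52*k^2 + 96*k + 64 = (k + 2)*(k^3 + 10*k^2 + 32*k + 32) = (k + 2)^2*(k^2 + 8*k + 16) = (k + 2)^2*(k + 4)*(k + 4)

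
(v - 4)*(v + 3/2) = v^2 - 5*v/2 - 6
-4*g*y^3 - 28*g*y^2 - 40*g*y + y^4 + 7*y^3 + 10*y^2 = y*(-4*g + y)*(y + 2)*(y + 5)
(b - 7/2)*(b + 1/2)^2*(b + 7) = b^4 + 9*b^3/2 - 83*b^2/4 - 189*b/8 - 49/8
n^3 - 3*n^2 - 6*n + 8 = (n - 4)*(n - 1)*(n + 2)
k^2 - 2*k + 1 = (k - 1)^2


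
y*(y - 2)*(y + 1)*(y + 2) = y^4 + y^3 - 4*y^2 - 4*y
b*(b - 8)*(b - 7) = b^3 - 15*b^2 + 56*b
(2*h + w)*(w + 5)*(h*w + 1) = 2*h^2*w^2 + 10*h^2*w + h*w^3 + 5*h*w^2 + 2*h*w + 10*h + w^2 + 5*w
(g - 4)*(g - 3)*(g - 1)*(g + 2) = g^4 - 6*g^3 + 3*g^2 + 26*g - 24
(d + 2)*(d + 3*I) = d^2 + 2*d + 3*I*d + 6*I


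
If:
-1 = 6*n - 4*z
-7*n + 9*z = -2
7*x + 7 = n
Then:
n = -17/26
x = -199/182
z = -19/26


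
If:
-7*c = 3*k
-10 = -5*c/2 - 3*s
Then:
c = 4 - 6*s/5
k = 14*s/5 - 28/3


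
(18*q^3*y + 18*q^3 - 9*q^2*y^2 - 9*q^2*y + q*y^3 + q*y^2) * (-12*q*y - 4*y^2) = -216*q^4*y^2 - 216*q^4*y + 36*q^3*y^3 + 36*q^3*y^2 + 24*q^2*y^4 + 24*q^2*y^3 - 4*q*y^5 - 4*q*y^4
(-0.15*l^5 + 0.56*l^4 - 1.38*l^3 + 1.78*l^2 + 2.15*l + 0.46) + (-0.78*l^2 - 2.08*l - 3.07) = -0.15*l^5 + 0.56*l^4 - 1.38*l^3 + 1.0*l^2 + 0.0699999999999998*l - 2.61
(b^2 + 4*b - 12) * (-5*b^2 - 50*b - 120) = -5*b^4 - 70*b^3 - 260*b^2 + 120*b + 1440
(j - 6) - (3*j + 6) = -2*j - 12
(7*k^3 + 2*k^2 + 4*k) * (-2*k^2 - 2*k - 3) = -14*k^5 - 18*k^4 - 33*k^3 - 14*k^2 - 12*k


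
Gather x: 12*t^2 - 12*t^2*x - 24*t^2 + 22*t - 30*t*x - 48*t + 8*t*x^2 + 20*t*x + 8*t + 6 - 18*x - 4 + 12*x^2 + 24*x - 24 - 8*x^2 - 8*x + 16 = -12*t^2 - 18*t + x^2*(8*t + 4) + x*(-12*t^2 - 10*t - 2) - 6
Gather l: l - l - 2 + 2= 0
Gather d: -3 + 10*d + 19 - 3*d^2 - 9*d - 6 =-3*d^2 + d + 10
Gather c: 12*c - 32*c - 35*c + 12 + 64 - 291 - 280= -55*c - 495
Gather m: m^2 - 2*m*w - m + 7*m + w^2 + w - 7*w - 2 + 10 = m^2 + m*(6 - 2*w) + w^2 - 6*w + 8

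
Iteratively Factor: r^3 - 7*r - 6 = (r - 3)*(r^2 + 3*r + 2) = (r - 3)*(r + 1)*(r + 2)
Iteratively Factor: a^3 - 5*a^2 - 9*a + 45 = (a - 5)*(a^2 - 9) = (a - 5)*(a - 3)*(a + 3)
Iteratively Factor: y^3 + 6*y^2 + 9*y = (y + 3)*(y^2 + 3*y) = y*(y + 3)*(y + 3)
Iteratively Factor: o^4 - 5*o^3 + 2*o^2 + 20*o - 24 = (o - 2)*(o^3 - 3*o^2 - 4*o + 12) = (o - 3)*(o - 2)*(o^2 - 4) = (o - 3)*(o - 2)^2*(o + 2)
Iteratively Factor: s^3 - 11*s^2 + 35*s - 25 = (s - 5)*(s^2 - 6*s + 5) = (s - 5)^2*(s - 1)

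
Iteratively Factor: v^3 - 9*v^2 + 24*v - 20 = (v - 2)*(v^2 - 7*v + 10) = (v - 5)*(v - 2)*(v - 2)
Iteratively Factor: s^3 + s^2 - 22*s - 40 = (s - 5)*(s^2 + 6*s + 8) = (s - 5)*(s + 4)*(s + 2)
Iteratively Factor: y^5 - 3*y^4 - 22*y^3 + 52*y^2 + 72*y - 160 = (y + 4)*(y^4 - 7*y^3 + 6*y^2 + 28*y - 40) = (y - 2)*(y + 4)*(y^3 - 5*y^2 - 4*y + 20) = (y - 2)^2*(y + 4)*(y^2 - 3*y - 10) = (y - 2)^2*(y + 2)*(y + 4)*(y - 5)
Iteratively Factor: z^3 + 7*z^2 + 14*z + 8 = (z + 2)*(z^2 + 5*z + 4) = (z + 2)*(z + 4)*(z + 1)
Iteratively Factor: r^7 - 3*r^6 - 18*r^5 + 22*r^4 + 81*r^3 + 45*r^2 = (r - 3)*(r^6 - 18*r^4 - 32*r^3 - 15*r^2) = (r - 3)*(r + 3)*(r^5 - 3*r^4 - 9*r^3 - 5*r^2) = (r - 3)*(r + 1)*(r + 3)*(r^4 - 4*r^3 - 5*r^2) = (r - 3)*(r + 1)^2*(r + 3)*(r^3 - 5*r^2) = r*(r - 3)*(r + 1)^2*(r + 3)*(r^2 - 5*r) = r^2*(r - 3)*(r + 1)^2*(r + 3)*(r - 5)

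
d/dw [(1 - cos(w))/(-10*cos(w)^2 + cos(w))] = (10*sin(w) + sin(w)/cos(w)^2 - 20*tan(w))/(10*cos(w) - 1)^2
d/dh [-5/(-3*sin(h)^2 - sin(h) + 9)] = -5*(6*sin(h) + 1)*cos(h)/(3*sin(h)^2 + sin(h) - 9)^2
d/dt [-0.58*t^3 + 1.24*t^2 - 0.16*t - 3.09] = -1.74*t^2 + 2.48*t - 0.16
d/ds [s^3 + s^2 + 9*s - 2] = 3*s^2 + 2*s + 9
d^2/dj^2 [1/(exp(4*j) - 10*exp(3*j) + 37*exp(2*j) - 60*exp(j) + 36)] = (16*exp(3*j) - 70*exp(2*j) + 52*exp(j) + 60)*exp(j)/(exp(8*j) - 20*exp(7*j) + 174*exp(6*j) - 860*exp(5*j) + 2641*exp(4*j) - 5160*exp(3*j) + 6264*exp(2*j) - 4320*exp(j) + 1296)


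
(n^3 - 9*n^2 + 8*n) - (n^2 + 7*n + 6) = n^3 - 10*n^2 + n - 6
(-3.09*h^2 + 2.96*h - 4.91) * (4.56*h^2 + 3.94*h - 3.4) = -14.0904*h^4 + 1.323*h^3 - 0.2212*h^2 - 29.4094*h + 16.694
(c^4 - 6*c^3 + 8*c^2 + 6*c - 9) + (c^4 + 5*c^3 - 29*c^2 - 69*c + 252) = 2*c^4 - c^3 - 21*c^2 - 63*c + 243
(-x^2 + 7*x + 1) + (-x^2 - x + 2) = -2*x^2 + 6*x + 3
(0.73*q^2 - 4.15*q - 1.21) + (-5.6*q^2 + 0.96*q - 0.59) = -4.87*q^2 - 3.19*q - 1.8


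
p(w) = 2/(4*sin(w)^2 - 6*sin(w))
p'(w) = 2*(-8*sin(w)*cos(w) + 6*cos(w))/(4*sin(w)^2 - 6*sin(w))^2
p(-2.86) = 1.01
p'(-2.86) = -4.05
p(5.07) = 0.22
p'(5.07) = 0.11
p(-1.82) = 0.21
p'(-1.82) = -0.07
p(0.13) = -2.81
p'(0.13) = 19.49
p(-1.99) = 0.23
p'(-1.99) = -0.14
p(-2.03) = 0.23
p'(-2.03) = -0.16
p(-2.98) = 1.87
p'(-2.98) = -12.59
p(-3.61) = -1.06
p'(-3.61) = -1.19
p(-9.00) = 0.63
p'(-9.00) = -1.71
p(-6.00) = -1.47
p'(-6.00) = 3.88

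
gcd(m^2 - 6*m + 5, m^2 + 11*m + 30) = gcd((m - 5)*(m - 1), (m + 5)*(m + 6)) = 1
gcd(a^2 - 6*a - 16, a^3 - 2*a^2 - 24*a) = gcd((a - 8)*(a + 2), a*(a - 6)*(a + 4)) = 1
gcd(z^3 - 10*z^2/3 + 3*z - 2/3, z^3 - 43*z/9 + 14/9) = z^2 - 7*z/3 + 2/3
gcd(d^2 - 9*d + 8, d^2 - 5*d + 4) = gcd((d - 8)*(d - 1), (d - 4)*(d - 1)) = d - 1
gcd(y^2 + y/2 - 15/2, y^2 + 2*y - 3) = y + 3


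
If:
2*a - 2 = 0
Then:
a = 1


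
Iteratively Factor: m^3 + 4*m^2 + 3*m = (m + 3)*(m^2 + m) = m*(m + 3)*(m + 1)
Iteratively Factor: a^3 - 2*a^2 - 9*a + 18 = (a - 3)*(a^2 + a - 6) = (a - 3)*(a + 3)*(a - 2)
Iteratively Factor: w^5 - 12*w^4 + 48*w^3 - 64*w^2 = (w - 4)*(w^4 - 8*w^3 + 16*w^2) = w*(w - 4)*(w^3 - 8*w^2 + 16*w) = w^2*(w - 4)*(w^2 - 8*w + 16) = w^2*(w - 4)^2*(w - 4)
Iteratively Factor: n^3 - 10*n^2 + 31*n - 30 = (n - 3)*(n^2 - 7*n + 10) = (n - 5)*(n - 3)*(n - 2)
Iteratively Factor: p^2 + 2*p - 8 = (p + 4)*(p - 2)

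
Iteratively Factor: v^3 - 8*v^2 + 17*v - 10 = (v - 1)*(v^2 - 7*v + 10) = (v - 2)*(v - 1)*(v - 5)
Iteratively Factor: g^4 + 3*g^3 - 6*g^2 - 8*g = (g + 4)*(g^3 - g^2 - 2*g) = (g + 1)*(g + 4)*(g^2 - 2*g) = g*(g + 1)*(g + 4)*(g - 2)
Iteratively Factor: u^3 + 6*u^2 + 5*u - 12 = (u - 1)*(u^2 + 7*u + 12) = (u - 1)*(u + 3)*(u + 4)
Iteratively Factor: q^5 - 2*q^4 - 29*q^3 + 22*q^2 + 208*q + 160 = (q - 5)*(q^4 + 3*q^3 - 14*q^2 - 48*q - 32) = (q - 5)*(q - 4)*(q^3 + 7*q^2 + 14*q + 8) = (q - 5)*(q - 4)*(q + 1)*(q^2 + 6*q + 8) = (q - 5)*(q - 4)*(q + 1)*(q + 2)*(q + 4)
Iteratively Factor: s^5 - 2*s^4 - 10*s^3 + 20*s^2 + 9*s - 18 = (s - 1)*(s^4 - s^3 - 11*s^2 + 9*s + 18) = (s - 2)*(s - 1)*(s^3 + s^2 - 9*s - 9) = (s - 3)*(s - 2)*(s - 1)*(s^2 + 4*s + 3) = (s - 3)*(s - 2)*(s - 1)*(s + 3)*(s + 1)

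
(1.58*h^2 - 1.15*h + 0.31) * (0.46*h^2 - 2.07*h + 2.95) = 0.7268*h^4 - 3.7996*h^3 + 7.1841*h^2 - 4.0342*h + 0.9145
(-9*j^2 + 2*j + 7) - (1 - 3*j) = -9*j^2 + 5*j + 6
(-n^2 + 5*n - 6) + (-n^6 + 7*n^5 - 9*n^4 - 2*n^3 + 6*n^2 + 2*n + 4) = -n^6 + 7*n^5 - 9*n^4 - 2*n^3 + 5*n^2 + 7*n - 2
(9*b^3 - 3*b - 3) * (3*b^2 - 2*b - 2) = 27*b^5 - 18*b^4 - 27*b^3 - 3*b^2 + 12*b + 6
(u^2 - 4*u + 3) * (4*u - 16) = 4*u^3 - 32*u^2 + 76*u - 48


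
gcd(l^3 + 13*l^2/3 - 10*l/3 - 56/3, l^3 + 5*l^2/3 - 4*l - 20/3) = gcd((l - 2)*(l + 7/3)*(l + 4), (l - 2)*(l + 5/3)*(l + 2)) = l - 2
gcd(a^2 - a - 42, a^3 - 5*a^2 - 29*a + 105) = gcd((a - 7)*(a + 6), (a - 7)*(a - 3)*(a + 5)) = a - 7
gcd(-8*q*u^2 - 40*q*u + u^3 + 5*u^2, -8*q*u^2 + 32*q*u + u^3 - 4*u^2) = 8*q*u - u^2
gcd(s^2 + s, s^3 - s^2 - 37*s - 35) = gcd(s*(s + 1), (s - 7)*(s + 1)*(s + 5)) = s + 1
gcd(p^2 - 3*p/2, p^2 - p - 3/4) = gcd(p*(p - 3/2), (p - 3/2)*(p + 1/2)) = p - 3/2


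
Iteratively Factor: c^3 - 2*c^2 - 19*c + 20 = (c - 1)*(c^2 - c - 20) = (c - 5)*(c - 1)*(c + 4)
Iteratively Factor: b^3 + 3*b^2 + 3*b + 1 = (b + 1)*(b^2 + 2*b + 1) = (b + 1)^2*(b + 1)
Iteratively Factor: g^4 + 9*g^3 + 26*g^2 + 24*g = (g + 3)*(g^3 + 6*g^2 + 8*g) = (g + 2)*(g + 3)*(g^2 + 4*g) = g*(g + 2)*(g + 3)*(g + 4)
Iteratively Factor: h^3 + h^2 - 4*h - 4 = (h + 2)*(h^2 - h - 2) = (h + 1)*(h + 2)*(h - 2)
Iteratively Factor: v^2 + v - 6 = (v + 3)*(v - 2)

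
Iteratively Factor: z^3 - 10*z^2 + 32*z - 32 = (z - 4)*(z^2 - 6*z + 8) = (z - 4)^2*(z - 2)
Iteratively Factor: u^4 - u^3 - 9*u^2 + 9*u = (u + 3)*(u^3 - 4*u^2 + 3*u) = u*(u + 3)*(u^2 - 4*u + 3) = u*(u - 1)*(u + 3)*(u - 3)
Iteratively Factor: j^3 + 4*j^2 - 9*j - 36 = (j + 3)*(j^2 + j - 12) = (j + 3)*(j + 4)*(j - 3)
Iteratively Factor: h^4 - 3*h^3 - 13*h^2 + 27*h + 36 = (h + 1)*(h^3 - 4*h^2 - 9*h + 36) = (h + 1)*(h + 3)*(h^2 - 7*h + 12) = (h - 3)*(h + 1)*(h + 3)*(h - 4)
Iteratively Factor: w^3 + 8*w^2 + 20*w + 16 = (w + 2)*(w^2 + 6*w + 8) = (w + 2)^2*(w + 4)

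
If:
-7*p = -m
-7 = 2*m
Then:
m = -7/2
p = -1/2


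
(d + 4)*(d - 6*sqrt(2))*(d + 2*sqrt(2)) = d^3 - 4*sqrt(2)*d^2 + 4*d^2 - 24*d - 16*sqrt(2)*d - 96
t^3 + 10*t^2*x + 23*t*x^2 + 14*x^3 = (t + x)*(t + 2*x)*(t + 7*x)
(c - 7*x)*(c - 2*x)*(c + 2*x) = c^3 - 7*c^2*x - 4*c*x^2 + 28*x^3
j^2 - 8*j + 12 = (j - 6)*(j - 2)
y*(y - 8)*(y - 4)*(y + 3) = y^4 - 9*y^3 - 4*y^2 + 96*y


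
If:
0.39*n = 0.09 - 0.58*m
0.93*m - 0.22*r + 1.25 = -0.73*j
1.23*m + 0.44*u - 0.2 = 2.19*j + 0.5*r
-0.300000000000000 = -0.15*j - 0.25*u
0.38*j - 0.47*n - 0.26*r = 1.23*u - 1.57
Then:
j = 0.17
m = -3.62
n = 5.62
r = -9.07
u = 1.10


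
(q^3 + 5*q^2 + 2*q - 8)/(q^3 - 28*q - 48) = (q - 1)/(q - 6)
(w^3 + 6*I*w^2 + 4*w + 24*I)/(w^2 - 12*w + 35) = (w^3 + 6*I*w^2 + 4*w + 24*I)/(w^2 - 12*w + 35)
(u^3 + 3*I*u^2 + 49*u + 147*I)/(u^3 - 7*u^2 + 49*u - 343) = (u + 3*I)/(u - 7)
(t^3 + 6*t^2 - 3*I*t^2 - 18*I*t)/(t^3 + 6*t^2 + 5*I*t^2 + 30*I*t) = (t - 3*I)/(t + 5*I)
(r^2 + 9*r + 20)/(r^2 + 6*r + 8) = (r + 5)/(r + 2)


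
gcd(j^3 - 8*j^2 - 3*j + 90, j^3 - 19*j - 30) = j^2 - 2*j - 15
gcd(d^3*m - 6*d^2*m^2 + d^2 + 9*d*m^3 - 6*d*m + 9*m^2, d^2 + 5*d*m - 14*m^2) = 1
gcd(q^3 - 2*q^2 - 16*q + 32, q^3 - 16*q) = q^2 - 16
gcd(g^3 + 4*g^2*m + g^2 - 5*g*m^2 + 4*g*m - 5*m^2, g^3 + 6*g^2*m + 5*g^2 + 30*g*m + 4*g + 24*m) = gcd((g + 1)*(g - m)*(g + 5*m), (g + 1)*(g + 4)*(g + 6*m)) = g + 1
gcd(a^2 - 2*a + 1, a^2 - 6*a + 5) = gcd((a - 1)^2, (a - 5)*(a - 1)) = a - 1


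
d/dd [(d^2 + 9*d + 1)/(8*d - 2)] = (4*d^2 - 2*d - 13)/(2*(16*d^2 - 8*d + 1))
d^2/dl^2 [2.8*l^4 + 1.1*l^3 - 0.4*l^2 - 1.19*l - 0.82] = 33.6*l^2 + 6.6*l - 0.8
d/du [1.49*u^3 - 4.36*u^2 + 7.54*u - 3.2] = 4.47*u^2 - 8.72*u + 7.54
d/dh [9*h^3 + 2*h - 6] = 27*h^2 + 2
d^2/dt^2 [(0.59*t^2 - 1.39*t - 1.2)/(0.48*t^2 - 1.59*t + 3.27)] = (2.22044604925031e-16*t^4 + 0.260063999999999*t^3 - 7.21526399999999*t^2 + 18.585504*t - 4.136832)/(0.110592*t^6 - 1.099008*t^5 + 5.900688*t^4 - 18.993663*t^3 + 40.198437*t^2 - 51.005133*t + 34.965783)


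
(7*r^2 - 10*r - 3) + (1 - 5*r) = 7*r^2 - 15*r - 2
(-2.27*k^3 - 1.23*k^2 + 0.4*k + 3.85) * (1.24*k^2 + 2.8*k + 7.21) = -2.8148*k^5 - 7.8812*k^4 - 19.3147*k^3 - 2.9743*k^2 + 13.664*k + 27.7585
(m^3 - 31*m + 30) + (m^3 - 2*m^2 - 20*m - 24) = 2*m^3 - 2*m^2 - 51*m + 6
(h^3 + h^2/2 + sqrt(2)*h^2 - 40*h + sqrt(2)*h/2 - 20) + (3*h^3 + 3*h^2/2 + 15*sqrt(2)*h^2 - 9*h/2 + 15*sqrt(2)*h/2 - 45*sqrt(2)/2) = 4*h^3 + 2*h^2 + 16*sqrt(2)*h^2 - 89*h/2 + 8*sqrt(2)*h - 45*sqrt(2)/2 - 20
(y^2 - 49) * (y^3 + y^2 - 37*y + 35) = y^5 + y^4 - 86*y^3 - 14*y^2 + 1813*y - 1715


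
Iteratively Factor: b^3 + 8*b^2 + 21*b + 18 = (b + 3)*(b^2 + 5*b + 6) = (b + 2)*(b + 3)*(b + 3)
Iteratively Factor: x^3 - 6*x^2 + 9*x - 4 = (x - 1)*(x^2 - 5*x + 4) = (x - 1)^2*(x - 4)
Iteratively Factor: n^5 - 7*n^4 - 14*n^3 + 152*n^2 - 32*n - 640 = (n - 4)*(n^4 - 3*n^3 - 26*n^2 + 48*n + 160) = (n - 4)^2*(n^3 + n^2 - 22*n - 40) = (n - 5)*(n - 4)^2*(n^2 + 6*n + 8) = (n - 5)*(n - 4)^2*(n + 2)*(n + 4)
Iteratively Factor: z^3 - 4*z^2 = (z - 4)*(z^2) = z*(z - 4)*(z)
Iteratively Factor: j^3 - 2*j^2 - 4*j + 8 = (j + 2)*(j^2 - 4*j + 4) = (j - 2)*(j + 2)*(j - 2)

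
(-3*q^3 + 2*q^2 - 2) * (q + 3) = -3*q^4 - 7*q^3 + 6*q^2 - 2*q - 6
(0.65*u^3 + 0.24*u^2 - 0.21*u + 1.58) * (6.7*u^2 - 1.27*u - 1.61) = 4.355*u^5 + 0.7825*u^4 - 2.7583*u^3 + 10.4663*u^2 - 1.6685*u - 2.5438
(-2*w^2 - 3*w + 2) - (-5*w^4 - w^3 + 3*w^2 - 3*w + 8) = 5*w^4 + w^3 - 5*w^2 - 6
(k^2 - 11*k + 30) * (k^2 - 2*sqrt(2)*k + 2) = k^4 - 11*k^3 - 2*sqrt(2)*k^3 + 22*sqrt(2)*k^2 + 32*k^2 - 60*sqrt(2)*k - 22*k + 60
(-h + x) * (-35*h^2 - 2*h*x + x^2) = 35*h^3 - 33*h^2*x - 3*h*x^2 + x^3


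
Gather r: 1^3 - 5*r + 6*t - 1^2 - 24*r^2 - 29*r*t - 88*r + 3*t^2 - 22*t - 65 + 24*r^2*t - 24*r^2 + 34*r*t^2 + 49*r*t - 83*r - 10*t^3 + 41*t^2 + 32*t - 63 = r^2*(24*t - 48) + r*(34*t^2 + 20*t - 176) - 10*t^3 + 44*t^2 + 16*t - 128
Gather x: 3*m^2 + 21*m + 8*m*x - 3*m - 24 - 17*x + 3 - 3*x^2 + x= 3*m^2 + 18*m - 3*x^2 + x*(8*m - 16) - 21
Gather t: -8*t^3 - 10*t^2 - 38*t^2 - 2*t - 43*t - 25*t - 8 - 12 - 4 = -8*t^3 - 48*t^2 - 70*t - 24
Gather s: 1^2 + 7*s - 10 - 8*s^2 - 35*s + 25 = -8*s^2 - 28*s + 16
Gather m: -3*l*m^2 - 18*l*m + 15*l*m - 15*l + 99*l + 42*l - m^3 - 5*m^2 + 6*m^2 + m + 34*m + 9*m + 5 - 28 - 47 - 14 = 126*l - m^3 + m^2*(1 - 3*l) + m*(44 - 3*l) - 84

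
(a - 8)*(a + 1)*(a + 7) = a^3 - 57*a - 56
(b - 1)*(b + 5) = b^2 + 4*b - 5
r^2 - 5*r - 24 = (r - 8)*(r + 3)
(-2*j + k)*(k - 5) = -2*j*k + 10*j + k^2 - 5*k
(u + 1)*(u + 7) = u^2 + 8*u + 7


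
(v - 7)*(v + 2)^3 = v^4 - v^3 - 30*v^2 - 76*v - 56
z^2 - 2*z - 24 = (z - 6)*(z + 4)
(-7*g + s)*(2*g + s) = -14*g^2 - 5*g*s + s^2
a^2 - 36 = (a - 6)*(a + 6)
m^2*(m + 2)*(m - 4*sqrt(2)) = m^4 - 4*sqrt(2)*m^3 + 2*m^3 - 8*sqrt(2)*m^2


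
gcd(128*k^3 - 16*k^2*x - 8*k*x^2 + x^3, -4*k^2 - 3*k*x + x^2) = -4*k + x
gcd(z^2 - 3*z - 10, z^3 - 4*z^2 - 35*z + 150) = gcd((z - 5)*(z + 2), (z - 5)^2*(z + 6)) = z - 5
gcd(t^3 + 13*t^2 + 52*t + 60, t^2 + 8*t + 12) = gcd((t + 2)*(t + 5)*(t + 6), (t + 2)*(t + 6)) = t^2 + 8*t + 12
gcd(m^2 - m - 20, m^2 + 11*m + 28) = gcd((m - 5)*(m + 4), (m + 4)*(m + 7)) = m + 4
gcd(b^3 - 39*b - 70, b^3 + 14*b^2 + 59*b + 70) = b^2 + 7*b + 10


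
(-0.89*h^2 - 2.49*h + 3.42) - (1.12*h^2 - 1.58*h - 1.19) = -2.01*h^2 - 0.91*h + 4.61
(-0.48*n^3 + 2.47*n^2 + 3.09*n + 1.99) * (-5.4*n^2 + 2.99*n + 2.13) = 2.592*n^5 - 14.7732*n^4 - 10.3231*n^3 + 3.7542*n^2 + 12.5318*n + 4.2387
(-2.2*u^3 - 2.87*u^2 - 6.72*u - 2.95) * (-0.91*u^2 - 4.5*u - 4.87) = 2.002*u^5 + 12.5117*u^4 + 29.7442*u^3 + 46.9014*u^2 + 46.0014*u + 14.3665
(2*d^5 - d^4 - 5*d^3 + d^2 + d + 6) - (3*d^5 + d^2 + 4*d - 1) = -d^5 - d^4 - 5*d^3 - 3*d + 7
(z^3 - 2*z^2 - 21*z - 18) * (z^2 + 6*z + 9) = z^5 + 4*z^4 - 24*z^3 - 162*z^2 - 297*z - 162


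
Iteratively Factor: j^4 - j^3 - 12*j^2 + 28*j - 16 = (j - 2)*(j^3 + j^2 - 10*j + 8) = (j - 2)*(j + 4)*(j^2 - 3*j + 2) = (j - 2)^2*(j + 4)*(j - 1)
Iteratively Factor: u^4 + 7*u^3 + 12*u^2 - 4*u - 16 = (u - 1)*(u^3 + 8*u^2 + 20*u + 16) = (u - 1)*(u + 4)*(u^2 + 4*u + 4) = (u - 1)*(u + 2)*(u + 4)*(u + 2)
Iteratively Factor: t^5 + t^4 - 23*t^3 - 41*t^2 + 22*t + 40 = (t - 1)*(t^4 + 2*t^3 - 21*t^2 - 62*t - 40) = (t - 1)*(t + 4)*(t^3 - 2*t^2 - 13*t - 10) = (t - 1)*(t + 2)*(t + 4)*(t^2 - 4*t - 5) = (t - 5)*(t - 1)*(t + 2)*(t + 4)*(t + 1)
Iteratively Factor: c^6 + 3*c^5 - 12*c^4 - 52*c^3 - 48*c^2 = (c + 3)*(c^5 - 12*c^3 - 16*c^2) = c*(c + 3)*(c^4 - 12*c^2 - 16*c) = c*(c - 4)*(c + 3)*(c^3 + 4*c^2 + 4*c) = c*(c - 4)*(c + 2)*(c + 3)*(c^2 + 2*c) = c^2*(c - 4)*(c + 2)*(c + 3)*(c + 2)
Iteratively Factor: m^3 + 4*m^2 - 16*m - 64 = (m + 4)*(m^2 - 16) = (m - 4)*(m + 4)*(m + 4)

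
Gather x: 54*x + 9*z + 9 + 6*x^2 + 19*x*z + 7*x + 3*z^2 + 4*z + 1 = 6*x^2 + x*(19*z + 61) + 3*z^2 + 13*z + 10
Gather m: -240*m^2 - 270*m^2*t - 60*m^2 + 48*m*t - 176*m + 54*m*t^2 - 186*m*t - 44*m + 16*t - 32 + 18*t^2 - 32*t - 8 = m^2*(-270*t - 300) + m*(54*t^2 - 138*t - 220) + 18*t^2 - 16*t - 40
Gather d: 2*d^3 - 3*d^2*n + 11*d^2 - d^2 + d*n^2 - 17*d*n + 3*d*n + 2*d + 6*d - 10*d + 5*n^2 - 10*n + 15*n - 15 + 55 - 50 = 2*d^3 + d^2*(10 - 3*n) + d*(n^2 - 14*n - 2) + 5*n^2 + 5*n - 10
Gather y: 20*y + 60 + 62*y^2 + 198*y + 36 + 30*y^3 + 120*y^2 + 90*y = 30*y^3 + 182*y^2 + 308*y + 96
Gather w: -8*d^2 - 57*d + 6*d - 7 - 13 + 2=-8*d^2 - 51*d - 18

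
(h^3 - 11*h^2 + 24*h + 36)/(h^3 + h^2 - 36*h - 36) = (h - 6)/(h + 6)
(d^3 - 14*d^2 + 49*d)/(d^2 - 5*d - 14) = d*(d - 7)/(d + 2)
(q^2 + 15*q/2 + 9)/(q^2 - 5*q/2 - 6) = (q + 6)/(q - 4)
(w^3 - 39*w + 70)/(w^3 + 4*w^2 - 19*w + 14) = (w - 5)/(w - 1)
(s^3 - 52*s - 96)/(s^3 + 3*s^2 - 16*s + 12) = (s^2 - 6*s - 16)/(s^2 - 3*s + 2)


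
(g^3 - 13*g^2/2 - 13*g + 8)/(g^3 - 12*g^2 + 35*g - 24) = (g^2 + 3*g/2 - 1)/(g^2 - 4*g + 3)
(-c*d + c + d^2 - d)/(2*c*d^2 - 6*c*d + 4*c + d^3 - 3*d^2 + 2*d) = (-c + d)/(2*c*d - 4*c + d^2 - 2*d)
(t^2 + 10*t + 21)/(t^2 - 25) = (t^2 + 10*t + 21)/(t^2 - 25)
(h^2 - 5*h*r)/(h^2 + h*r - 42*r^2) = h*(h - 5*r)/(h^2 + h*r - 42*r^2)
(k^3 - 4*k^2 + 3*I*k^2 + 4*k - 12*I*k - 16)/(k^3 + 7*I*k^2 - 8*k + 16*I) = (k - 4)/(k + 4*I)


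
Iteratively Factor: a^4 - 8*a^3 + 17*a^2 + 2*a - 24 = (a - 3)*(a^3 - 5*a^2 + 2*a + 8) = (a - 3)*(a + 1)*(a^2 - 6*a + 8) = (a - 3)*(a - 2)*(a + 1)*(a - 4)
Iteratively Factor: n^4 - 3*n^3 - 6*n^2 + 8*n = (n - 1)*(n^3 - 2*n^2 - 8*n) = n*(n - 1)*(n^2 - 2*n - 8) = n*(n - 1)*(n + 2)*(n - 4)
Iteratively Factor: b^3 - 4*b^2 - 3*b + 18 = (b - 3)*(b^2 - b - 6) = (b - 3)*(b + 2)*(b - 3)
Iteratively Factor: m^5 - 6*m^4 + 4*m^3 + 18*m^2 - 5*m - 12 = (m - 4)*(m^4 - 2*m^3 - 4*m^2 + 2*m + 3) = (m - 4)*(m - 1)*(m^3 - m^2 - 5*m - 3) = (m - 4)*(m - 1)*(m + 1)*(m^2 - 2*m - 3) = (m - 4)*(m - 3)*(m - 1)*(m + 1)*(m + 1)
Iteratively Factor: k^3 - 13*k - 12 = (k + 1)*(k^2 - k - 12) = (k + 1)*(k + 3)*(k - 4)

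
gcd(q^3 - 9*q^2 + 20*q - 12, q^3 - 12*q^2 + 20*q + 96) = q - 6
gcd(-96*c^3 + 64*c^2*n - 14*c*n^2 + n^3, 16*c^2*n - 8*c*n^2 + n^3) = 16*c^2 - 8*c*n + n^2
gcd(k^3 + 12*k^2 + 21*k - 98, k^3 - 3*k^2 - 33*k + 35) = 1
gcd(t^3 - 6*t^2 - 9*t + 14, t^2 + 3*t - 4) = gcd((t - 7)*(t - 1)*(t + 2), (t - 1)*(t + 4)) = t - 1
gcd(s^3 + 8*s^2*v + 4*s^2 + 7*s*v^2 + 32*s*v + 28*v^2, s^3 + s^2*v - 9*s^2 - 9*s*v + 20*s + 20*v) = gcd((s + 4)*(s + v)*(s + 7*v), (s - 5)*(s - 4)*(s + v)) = s + v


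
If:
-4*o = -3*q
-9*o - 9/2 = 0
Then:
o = -1/2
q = -2/3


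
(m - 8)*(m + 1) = m^2 - 7*m - 8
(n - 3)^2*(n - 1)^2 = n^4 - 8*n^3 + 22*n^2 - 24*n + 9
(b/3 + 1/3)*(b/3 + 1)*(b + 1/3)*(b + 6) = b^4/9 + 31*b^3/27 + 91*b^2/27 + 3*b + 2/3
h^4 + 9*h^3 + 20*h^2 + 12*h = h*(h + 1)*(h + 2)*(h + 6)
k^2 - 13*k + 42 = (k - 7)*(k - 6)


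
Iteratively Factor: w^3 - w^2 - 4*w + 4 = (w - 2)*(w^2 + w - 2) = (w - 2)*(w + 2)*(w - 1)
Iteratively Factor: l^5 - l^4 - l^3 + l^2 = (l - 1)*(l^4 - l^2) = (l - 1)^2*(l^3 + l^2) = l*(l - 1)^2*(l^2 + l) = l^2*(l - 1)^2*(l + 1)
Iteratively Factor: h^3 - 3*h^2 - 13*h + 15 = (h + 3)*(h^2 - 6*h + 5) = (h - 1)*(h + 3)*(h - 5)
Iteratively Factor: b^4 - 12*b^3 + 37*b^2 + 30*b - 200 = (b + 2)*(b^3 - 14*b^2 + 65*b - 100) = (b - 4)*(b + 2)*(b^2 - 10*b + 25) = (b - 5)*(b - 4)*(b + 2)*(b - 5)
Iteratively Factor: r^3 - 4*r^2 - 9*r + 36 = (r + 3)*(r^2 - 7*r + 12) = (r - 4)*(r + 3)*(r - 3)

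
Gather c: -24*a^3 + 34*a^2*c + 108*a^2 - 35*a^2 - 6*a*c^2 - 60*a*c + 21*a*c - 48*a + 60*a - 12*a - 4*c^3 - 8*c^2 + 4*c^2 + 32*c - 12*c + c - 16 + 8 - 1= -24*a^3 + 73*a^2 - 4*c^3 + c^2*(-6*a - 4) + c*(34*a^2 - 39*a + 21) - 9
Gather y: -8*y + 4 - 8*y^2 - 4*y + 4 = -8*y^2 - 12*y + 8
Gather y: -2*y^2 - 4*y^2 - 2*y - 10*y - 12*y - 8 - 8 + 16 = -6*y^2 - 24*y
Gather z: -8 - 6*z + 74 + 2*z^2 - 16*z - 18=2*z^2 - 22*z + 48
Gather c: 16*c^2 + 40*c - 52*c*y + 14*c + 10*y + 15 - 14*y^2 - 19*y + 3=16*c^2 + c*(54 - 52*y) - 14*y^2 - 9*y + 18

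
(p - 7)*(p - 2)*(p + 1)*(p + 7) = p^4 - p^3 - 51*p^2 + 49*p + 98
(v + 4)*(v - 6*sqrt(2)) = v^2 - 6*sqrt(2)*v + 4*v - 24*sqrt(2)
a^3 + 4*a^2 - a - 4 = (a - 1)*(a + 1)*(a + 4)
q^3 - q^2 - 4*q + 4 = (q - 2)*(q - 1)*(q + 2)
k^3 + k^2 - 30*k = k*(k - 5)*(k + 6)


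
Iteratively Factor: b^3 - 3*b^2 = (b - 3)*(b^2) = b*(b - 3)*(b)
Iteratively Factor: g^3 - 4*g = (g + 2)*(g^2 - 2*g) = g*(g + 2)*(g - 2)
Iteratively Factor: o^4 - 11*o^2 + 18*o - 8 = (o - 1)*(o^3 + o^2 - 10*o + 8) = (o - 2)*(o - 1)*(o^2 + 3*o - 4) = (o - 2)*(o - 1)*(o + 4)*(o - 1)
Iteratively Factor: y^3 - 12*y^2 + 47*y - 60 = (y - 5)*(y^2 - 7*y + 12) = (y - 5)*(y - 3)*(y - 4)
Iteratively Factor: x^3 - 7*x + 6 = (x - 1)*(x^2 + x - 6) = (x - 2)*(x - 1)*(x + 3)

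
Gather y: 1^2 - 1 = 0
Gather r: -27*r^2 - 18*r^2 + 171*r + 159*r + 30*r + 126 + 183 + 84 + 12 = -45*r^2 + 360*r + 405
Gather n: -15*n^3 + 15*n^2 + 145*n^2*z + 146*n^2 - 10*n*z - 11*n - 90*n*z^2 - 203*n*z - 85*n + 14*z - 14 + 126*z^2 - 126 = -15*n^3 + n^2*(145*z + 161) + n*(-90*z^2 - 213*z - 96) + 126*z^2 + 14*z - 140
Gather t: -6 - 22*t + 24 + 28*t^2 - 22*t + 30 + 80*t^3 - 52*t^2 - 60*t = 80*t^3 - 24*t^2 - 104*t + 48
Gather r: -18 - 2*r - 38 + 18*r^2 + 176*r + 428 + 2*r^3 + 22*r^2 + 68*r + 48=2*r^3 + 40*r^2 + 242*r + 420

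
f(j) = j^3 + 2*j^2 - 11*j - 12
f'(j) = 3*j^2 + 4*j - 11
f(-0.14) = -10.42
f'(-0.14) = -11.50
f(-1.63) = 6.91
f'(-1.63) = -9.55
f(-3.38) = 9.41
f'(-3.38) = 9.75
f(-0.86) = -1.70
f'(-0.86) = -12.22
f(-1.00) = 0.00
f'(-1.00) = -12.00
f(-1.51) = 5.73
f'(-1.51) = -10.20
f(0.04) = -12.44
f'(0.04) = -10.84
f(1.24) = -20.66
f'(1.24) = -1.43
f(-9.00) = -480.00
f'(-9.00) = 196.00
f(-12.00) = -1320.00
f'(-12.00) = 373.00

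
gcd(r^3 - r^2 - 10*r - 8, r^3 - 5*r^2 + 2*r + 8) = r^2 - 3*r - 4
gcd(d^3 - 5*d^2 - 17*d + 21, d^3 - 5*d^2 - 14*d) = d - 7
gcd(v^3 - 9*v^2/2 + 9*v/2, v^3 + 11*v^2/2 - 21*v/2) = v^2 - 3*v/2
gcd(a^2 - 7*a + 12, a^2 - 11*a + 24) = a - 3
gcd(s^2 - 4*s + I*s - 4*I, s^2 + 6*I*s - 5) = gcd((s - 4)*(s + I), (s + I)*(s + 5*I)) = s + I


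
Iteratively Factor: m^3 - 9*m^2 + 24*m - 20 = (m - 5)*(m^2 - 4*m + 4) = (m - 5)*(m - 2)*(m - 2)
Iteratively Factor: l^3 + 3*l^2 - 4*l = (l)*(l^2 + 3*l - 4) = l*(l - 1)*(l + 4)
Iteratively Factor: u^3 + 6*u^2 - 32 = (u + 4)*(u^2 + 2*u - 8) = (u - 2)*(u + 4)*(u + 4)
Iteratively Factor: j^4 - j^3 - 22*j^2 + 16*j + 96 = (j + 2)*(j^3 - 3*j^2 - 16*j + 48) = (j + 2)*(j + 4)*(j^2 - 7*j + 12) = (j - 4)*(j + 2)*(j + 4)*(j - 3)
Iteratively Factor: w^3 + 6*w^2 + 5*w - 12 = (w + 4)*(w^2 + 2*w - 3) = (w - 1)*(w + 4)*(w + 3)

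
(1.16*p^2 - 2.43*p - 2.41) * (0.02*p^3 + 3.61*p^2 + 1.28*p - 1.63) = 0.0232*p^5 + 4.139*p^4 - 7.3357*p^3 - 13.7013*p^2 + 0.8761*p + 3.9283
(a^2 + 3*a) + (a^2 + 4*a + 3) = 2*a^2 + 7*a + 3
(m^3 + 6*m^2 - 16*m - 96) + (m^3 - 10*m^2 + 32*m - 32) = 2*m^3 - 4*m^2 + 16*m - 128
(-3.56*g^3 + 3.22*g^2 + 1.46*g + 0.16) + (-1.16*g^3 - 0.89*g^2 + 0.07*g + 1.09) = -4.72*g^3 + 2.33*g^2 + 1.53*g + 1.25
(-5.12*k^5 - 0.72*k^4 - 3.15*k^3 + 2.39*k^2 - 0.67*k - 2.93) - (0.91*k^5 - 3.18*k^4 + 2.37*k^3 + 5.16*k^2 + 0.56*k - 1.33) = -6.03*k^5 + 2.46*k^4 - 5.52*k^3 - 2.77*k^2 - 1.23*k - 1.6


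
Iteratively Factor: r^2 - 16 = (r + 4)*(r - 4)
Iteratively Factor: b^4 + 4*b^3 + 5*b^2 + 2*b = (b + 1)*(b^3 + 3*b^2 + 2*b) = (b + 1)^2*(b^2 + 2*b) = (b + 1)^2*(b + 2)*(b)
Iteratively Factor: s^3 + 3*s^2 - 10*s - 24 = (s + 2)*(s^2 + s - 12) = (s + 2)*(s + 4)*(s - 3)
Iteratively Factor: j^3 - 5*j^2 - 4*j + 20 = (j - 5)*(j^2 - 4) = (j - 5)*(j + 2)*(j - 2)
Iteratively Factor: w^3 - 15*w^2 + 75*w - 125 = (w - 5)*(w^2 - 10*w + 25) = (w - 5)^2*(w - 5)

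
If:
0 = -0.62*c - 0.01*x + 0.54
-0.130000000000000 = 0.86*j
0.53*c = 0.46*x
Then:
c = 0.86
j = -0.15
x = 0.99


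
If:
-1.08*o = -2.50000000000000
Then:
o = 2.31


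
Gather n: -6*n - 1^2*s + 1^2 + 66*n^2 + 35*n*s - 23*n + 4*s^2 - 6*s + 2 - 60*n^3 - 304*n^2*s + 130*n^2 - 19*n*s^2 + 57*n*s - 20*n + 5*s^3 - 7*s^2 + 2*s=-60*n^3 + n^2*(196 - 304*s) + n*(-19*s^2 + 92*s - 49) + 5*s^3 - 3*s^2 - 5*s + 3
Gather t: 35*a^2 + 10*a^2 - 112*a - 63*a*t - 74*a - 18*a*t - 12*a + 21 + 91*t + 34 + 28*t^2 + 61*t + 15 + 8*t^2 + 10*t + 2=45*a^2 - 198*a + 36*t^2 + t*(162 - 81*a) + 72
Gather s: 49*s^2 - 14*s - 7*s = 49*s^2 - 21*s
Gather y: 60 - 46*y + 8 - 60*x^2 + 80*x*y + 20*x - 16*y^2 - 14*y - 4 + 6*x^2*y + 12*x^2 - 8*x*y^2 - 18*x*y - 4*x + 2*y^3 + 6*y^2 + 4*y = -48*x^2 + 16*x + 2*y^3 + y^2*(-8*x - 10) + y*(6*x^2 + 62*x - 56) + 64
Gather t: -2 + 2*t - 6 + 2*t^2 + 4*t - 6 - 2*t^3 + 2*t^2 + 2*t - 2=-2*t^3 + 4*t^2 + 8*t - 16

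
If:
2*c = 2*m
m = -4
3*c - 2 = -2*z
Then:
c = -4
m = -4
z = 7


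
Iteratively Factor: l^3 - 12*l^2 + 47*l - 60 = (l - 3)*(l^2 - 9*l + 20) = (l - 5)*(l - 3)*(l - 4)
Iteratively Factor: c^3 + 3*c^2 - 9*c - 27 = (c - 3)*(c^2 + 6*c + 9) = (c - 3)*(c + 3)*(c + 3)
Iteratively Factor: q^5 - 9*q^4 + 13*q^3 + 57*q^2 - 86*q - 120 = (q + 1)*(q^4 - 10*q^3 + 23*q^2 + 34*q - 120) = (q - 5)*(q + 1)*(q^3 - 5*q^2 - 2*q + 24) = (q - 5)*(q - 3)*(q + 1)*(q^2 - 2*q - 8) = (q - 5)*(q - 4)*(q - 3)*(q + 1)*(q + 2)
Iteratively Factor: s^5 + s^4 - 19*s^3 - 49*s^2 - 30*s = (s + 1)*(s^4 - 19*s^2 - 30*s) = s*(s + 1)*(s^3 - 19*s - 30) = s*(s + 1)*(s + 3)*(s^2 - 3*s - 10) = s*(s + 1)*(s + 2)*(s + 3)*(s - 5)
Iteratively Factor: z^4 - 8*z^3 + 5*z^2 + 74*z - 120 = (z + 3)*(z^3 - 11*z^2 + 38*z - 40) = (z - 2)*(z + 3)*(z^2 - 9*z + 20) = (z - 4)*(z - 2)*(z + 3)*(z - 5)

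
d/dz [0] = 0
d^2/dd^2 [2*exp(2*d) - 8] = 8*exp(2*d)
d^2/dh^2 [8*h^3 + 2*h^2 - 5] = 48*h + 4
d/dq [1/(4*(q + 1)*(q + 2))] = (-2*q - 3)/(4*(q^4 + 6*q^3 + 13*q^2 + 12*q + 4))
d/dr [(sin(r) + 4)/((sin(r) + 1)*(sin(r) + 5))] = (-8*sin(r) + cos(r)^2 - 20)*cos(r)/((sin(r) + 1)^2*(sin(r) + 5)^2)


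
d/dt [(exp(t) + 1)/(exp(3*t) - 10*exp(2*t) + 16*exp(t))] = (-2*exp(3*t) + 7*exp(2*t) + 20*exp(t) - 16)*exp(-t)/(exp(4*t) - 20*exp(3*t) + 132*exp(2*t) - 320*exp(t) + 256)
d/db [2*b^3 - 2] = 6*b^2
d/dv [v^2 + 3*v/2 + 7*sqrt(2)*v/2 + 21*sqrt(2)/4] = 2*v + 3/2 + 7*sqrt(2)/2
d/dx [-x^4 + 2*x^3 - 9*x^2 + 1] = 2*x*(-2*x^2 + 3*x - 9)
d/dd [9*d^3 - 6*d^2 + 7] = 3*d*(9*d - 4)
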